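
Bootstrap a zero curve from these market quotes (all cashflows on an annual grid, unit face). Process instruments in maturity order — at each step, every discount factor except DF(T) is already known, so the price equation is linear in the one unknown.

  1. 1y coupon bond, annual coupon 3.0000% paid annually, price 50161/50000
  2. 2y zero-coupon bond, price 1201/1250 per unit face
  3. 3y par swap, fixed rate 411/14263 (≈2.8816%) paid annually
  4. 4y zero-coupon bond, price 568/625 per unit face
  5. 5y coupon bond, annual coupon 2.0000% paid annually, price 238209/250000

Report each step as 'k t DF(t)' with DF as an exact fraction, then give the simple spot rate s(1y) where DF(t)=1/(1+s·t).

1 1 487/500
2 2 1201/1250
3 3 4589/5000
4 4 568/625
5 5 2151/2500
s(1y) = (1/(487/500) − 1)/(1) = 13/487 ≈ 2.6694%

step 1 [1y] bond c/1=3/100: DF=(50161/50000 − 3/100·(0))/(1+3/100) = 487/500 ≈ 0.974000
step 2 [2y] zero: DF = P = 1201/1250 ≈ 0.960800
step 3 [3y] swap r/1=411/14263: DF=(1 − 411/14263·(0.974000+0.960800))/(1+411/14263) = 4589/5000 ≈ 0.917800
step 4 [4y] zero: DF = P = 568/625 ≈ 0.908800
step 5 [5y] bond c/1=1/50: DF=(238209/250000 − 1/50·(0.974000+0.960800+0.917800+0.908800))/(1+1/50) = 2151/2500 ≈ 0.860400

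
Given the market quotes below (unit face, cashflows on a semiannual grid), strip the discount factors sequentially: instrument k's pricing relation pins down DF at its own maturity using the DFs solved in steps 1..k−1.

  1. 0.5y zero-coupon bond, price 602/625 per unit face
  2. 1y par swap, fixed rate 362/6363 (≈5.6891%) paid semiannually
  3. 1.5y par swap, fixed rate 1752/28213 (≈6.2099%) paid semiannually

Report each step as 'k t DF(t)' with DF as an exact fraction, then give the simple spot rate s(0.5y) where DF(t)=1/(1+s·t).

1 1/2 602/625
2 1 9457/10000
3 3/2 2281/2500
s(0.5y) = (1/(602/625) − 1)/(1/2) = 23/301 ≈ 7.6412%

step 1 [0.5y] zero: DF = P = 602/625 ≈ 0.963200
step 2 [1y] swap r/2=181/6363: DF=(1 − 181/6363·(0.963200))/(1+181/6363) = 9457/10000 ≈ 0.945700
step 3 [1.5y] swap r/2=876/28213: DF=(1 − 876/28213·(0.963200+0.945700))/(1+876/28213) = 2281/2500 ≈ 0.912400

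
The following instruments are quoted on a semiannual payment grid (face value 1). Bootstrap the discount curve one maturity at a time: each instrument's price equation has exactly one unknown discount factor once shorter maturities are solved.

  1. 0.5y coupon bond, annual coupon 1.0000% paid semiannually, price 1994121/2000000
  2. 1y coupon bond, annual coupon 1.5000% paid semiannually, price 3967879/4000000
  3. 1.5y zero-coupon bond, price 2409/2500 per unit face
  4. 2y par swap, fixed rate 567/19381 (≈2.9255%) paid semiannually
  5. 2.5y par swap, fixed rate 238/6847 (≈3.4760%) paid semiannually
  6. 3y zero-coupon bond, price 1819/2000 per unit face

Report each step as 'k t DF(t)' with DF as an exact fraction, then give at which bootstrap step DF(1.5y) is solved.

1 1/2 9921/10000
2 1 2443/2500
3 3/2 2409/2500
4 2 9433/10000
5 5/2 9167/10000
6 3 1819/2000
DF(1.5y) is solved at step 3

step 1 [0.5y] bond c/2=1/200: DF=(1994121/2000000 − 1/200·(0))/(1+1/200) = 9921/10000 ≈ 0.992100
step 2 [1y] bond c/2=3/400: DF=(3967879/4000000 − 3/400·(0.992100))/(1+3/400) = 2443/2500 ≈ 0.977200
step 3 [1.5y] zero: DF = P = 2409/2500 ≈ 0.963600
step 4 [2y] swap r/2=567/38762: DF=(1 − 567/38762·(0.992100+0.977200+0.963600))/(1+567/38762) = 9433/10000 ≈ 0.943300
step 5 [2.5y] swap r/2=119/6847: DF=(1 − 119/6847·(0.992100+0.977200+0.963600+0.943300))/(1+119/6847) = 9167/10000 ≈ 0.916700
step 6 [3y] zero: DF = P = 1819/2000 ≈ 0.909500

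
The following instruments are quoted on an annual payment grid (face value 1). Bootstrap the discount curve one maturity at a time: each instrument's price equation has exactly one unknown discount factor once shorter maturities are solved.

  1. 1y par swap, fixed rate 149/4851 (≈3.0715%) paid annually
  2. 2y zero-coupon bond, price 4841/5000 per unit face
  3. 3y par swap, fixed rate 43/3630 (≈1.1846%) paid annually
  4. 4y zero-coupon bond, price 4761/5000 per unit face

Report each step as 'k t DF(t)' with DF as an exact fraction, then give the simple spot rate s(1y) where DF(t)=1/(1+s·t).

1 1 4851/5000
2 2 4841/5000
3 3 1207/1250
4 4 4761/5000
s(1y) = (1/(4851/5000) − 1)/(1) = 149/4851 ≈ 3.0715%

step 1 [1y] swap r/1=149/4851: DF=(1 − 149/4851·(0))/(1+149/4851) = 4851/5000 ≈ 0.970200
step 2 [2y] zero: DF = P = 4841/5000 ≈ 0.968200
step 3 [3y] swap r/1=43/3630: DF=(1 − 43/3630·(0.970200+0.968200))/(1+43/3630) = 1207/1250 ≈ 0.965600
step 4 [4y] zero: DF = P = 4761/5000 ≈ 0.952200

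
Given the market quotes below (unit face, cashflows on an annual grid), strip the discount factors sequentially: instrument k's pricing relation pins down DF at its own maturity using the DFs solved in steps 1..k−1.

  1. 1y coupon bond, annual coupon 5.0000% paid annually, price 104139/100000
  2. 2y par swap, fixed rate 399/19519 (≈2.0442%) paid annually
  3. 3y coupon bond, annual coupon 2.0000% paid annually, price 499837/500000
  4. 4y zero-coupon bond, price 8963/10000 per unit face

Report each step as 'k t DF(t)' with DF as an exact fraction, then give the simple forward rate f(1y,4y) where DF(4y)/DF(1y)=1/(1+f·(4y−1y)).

1 1 4959/5000
2 2 9601/10000
3 3 4709/5000
4 4 8963/10000
f(1y,4y) = ((4959/5000)/(8963/10000) − 1)/(3) = 955/26889 ≈ 3.5516%

step 1 [1y] bond c/1=1/20: DF=(104139/100000 − 1/20·(0))/(1+1/20) = 4959/5000 ≈ 0.991800
step 2 [2y] swap r/1=399/19519: DF=(1 − 399/19519·(0.991800))/(1+399/19519) = 9601/10000 ≈ 0.960100
step 3 [3y] bond c/1=1/50: DF=(499837/500000 − 1/50·(0.991800+0.960100))/(1+1/50) = 4709/5000 ≈ 0.941800
step 4 [4y] zero: DF = P = 8963/10000 ≈ 0.896300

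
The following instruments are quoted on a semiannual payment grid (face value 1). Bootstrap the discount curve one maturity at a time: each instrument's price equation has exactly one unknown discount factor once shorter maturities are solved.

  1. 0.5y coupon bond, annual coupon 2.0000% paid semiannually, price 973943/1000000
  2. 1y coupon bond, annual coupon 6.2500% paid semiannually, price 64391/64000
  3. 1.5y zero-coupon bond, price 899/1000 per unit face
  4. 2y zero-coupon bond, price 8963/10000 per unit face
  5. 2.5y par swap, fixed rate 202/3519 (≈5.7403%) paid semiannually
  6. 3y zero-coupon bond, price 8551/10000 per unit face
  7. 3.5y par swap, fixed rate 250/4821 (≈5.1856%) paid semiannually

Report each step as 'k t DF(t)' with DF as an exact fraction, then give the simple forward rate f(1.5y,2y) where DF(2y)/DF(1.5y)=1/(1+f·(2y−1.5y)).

1 1/2 9643/10000
2 1 1183/1250
3 3/2 899/1000
4 2 8963/10000
5 5/2 8687/10000
6 3 8551/10000
7 7/2 67/80
f(1.5y,2y) = ((899/1000)/(8963/10000) − 1)/(1/2) = 54/8963 ≈ 0.6025%

step 1 [0.5y] bond c/2=1/100: DF=(973943/1000000 − 1/100·(0))/(1+1/100) = 9643/10000 ≈ 0.964300
step 2 [1y] bond c/2=1/32: DF=(64391/64000 − 1/32·(0.964300))/(1+1/32) = 1183/1250 ≈ 0.946400
step 3 [1.5y] zero: DF = P = 899/1000 ≈ 0.899000
step 4 [2y] zero: DF = P = 8963/10000 ≈ 0.896300
step 5 [2.5y] swap r/2=101/3519: DF=(1 − 101/3519·(0.964300+0.946400+0.899000+0.896300))/(1+101/3519) = 8687/10000 ≈ 0.868700
step 6 [3y] zero: DF = P = 8551/10000 ≈ 0.855100
step 7 [3.5y] swap r/2=125/4821: DF=(1 − 125/4821·(0.964300+0.946400+0.899000+0.896300+0.868700+0.855100))/(1+125/4821) = 67/80 ≈ 0.837500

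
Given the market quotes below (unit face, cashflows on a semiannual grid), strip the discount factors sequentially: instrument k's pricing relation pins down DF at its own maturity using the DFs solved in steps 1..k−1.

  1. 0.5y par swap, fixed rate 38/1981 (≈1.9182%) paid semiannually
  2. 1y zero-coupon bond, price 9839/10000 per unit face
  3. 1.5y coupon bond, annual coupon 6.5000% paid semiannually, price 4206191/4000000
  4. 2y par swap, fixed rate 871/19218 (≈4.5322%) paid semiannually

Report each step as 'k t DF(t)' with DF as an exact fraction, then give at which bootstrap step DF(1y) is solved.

1 1/2 1981/2000
2 1 9839/10000
3 3/2 9563/10000
4 2 9129/10000
DF(1y) is solved at step 2

step 1 [0.5y] swap r/2=19/1981: DF=(1 − 19/1981·(0))/(1+19/1981) = 1981/2000 ≈ 0.990500
step 2 [1y] zero: DF = P = 9839/10000 ≈ 0.983900
step 3 [1.5y] bond c/2=13/400: DF=(4206191/4000000 − 13/400·(0.990500+0.983900))/(1+13/400) = 9563/10000 ≈ 0.956300
step 4 [2y] swap r/2=871/38436: DF=(1 − 871/38436·(0.990500+0.983900+0.956300))/(1+871/38436) = 9129/10000 ≈ 0.912900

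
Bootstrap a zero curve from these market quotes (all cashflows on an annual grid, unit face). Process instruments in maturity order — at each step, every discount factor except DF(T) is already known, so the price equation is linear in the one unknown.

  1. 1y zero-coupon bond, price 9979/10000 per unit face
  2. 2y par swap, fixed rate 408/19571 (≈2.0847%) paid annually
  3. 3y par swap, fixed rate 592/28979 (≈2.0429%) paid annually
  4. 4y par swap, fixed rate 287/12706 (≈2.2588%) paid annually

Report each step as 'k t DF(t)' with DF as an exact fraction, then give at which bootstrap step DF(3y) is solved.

1 1 9979/10000
2 2 1199/1250
3 3 588/625
4 4 9139/10000
DF(3y) is solved at step 3

step 1 [1y] zero: DF = P = 9979/10000 ≈ 0.997900
step 2 [2y] swap r/1=408/19571: DF=(1 − 408/19571·(0.997900))/(1+408/19571) = 1199/1250 ≈ 0.959200
step 3 [3y] swap r/1=592/28979: DF=(1 − 592/28979·(0.997900+0.959200))/(1+592/28979) = 588/625 ≈ 0.940800
step 4 [4y] swap r/1=287/12706: DF=(1 − 287/12706·(0.997900+0.959200+0.940800))/(1+287/12706) = 9139/10000 ≈ 0.913900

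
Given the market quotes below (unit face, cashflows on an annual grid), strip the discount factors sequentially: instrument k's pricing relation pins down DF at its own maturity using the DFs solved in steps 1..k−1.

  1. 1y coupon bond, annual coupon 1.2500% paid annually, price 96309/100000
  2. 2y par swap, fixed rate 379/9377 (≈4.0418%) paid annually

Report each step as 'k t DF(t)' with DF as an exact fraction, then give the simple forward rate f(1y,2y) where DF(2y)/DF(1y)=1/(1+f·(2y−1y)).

1 1 1189/1250
2 2 4621/5000
f(1y,2y) = ((1189/1250)/(4621/5000) − 1)/(1) = 135/4621 ≈ 2.9214%

step 1 [1y] bond c/1=1/80: DF=(96309/100000 − 1/80·(0))/(1+1/80) = 1189/1250 ≈ 0.951200
step 2 [2y] swap r/1=379/9377: DF=(1 − 379/9377·(0.951200))/(1+379/9377) = 4621/5000 ≈ 0.924200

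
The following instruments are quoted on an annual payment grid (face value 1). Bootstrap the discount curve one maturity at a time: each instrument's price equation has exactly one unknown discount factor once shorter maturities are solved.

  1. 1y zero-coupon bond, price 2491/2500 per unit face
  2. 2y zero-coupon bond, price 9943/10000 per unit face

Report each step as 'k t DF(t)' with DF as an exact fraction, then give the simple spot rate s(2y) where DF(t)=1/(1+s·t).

step 1 [1y] zero: DF = P = 2491/2500 ≈ 0.996400
step 2 [2y] zero: DF = P = 9943/10000 ≈ 0.994300

1 1 2491/2500
2 2 9943/10000
s(2y) = (1/(9943/10000) − 1)/(2) = 57/19886 ≈ 0.2866%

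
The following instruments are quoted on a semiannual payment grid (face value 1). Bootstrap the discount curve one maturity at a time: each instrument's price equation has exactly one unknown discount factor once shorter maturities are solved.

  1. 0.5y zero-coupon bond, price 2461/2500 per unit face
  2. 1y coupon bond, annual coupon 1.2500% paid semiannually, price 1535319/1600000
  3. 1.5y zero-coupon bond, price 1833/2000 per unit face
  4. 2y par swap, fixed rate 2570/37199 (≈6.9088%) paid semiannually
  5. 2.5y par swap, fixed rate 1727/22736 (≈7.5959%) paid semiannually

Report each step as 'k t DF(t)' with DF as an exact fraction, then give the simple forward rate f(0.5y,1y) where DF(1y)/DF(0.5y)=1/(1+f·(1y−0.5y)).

1 1/2 2461/2500
2 1 379/400
3 3/2 1833/2000
4 2 1743/2000
5 5/2 8273/10000
f(0.5y,1y) = ((2461/2500)/(379/400) − 1)/(1/2) = 738/9475 ≈ 7.7889%

step 1 [0.5y] zero: DF = P = 2461/2500 ≈ 0.984400
step 2 [1y] bond c/2=1/160: DF=(1535319/1600000 − 1/160·(0.984400))/(1+1/160) = 379/400 ≈ 0.947500
step 3 [1.5y] zero: DF = P = 1833/2000 ≈ 0.916500
step 4 [2y] swap r/2=1285/37199: DF=(1 − 1285/37199·(0.984400+0.947500+0.916500))/(1+1285/37199) = 1743/2000 ≈ 0.871500
step 5 [2.5y] swap r/2=1727/45472: DF=(1 − 1727/45472·(0.984400+0.947500+0.916500+0.871500))/(1+1727/45472) = 8273/10000 ≈ 0.827300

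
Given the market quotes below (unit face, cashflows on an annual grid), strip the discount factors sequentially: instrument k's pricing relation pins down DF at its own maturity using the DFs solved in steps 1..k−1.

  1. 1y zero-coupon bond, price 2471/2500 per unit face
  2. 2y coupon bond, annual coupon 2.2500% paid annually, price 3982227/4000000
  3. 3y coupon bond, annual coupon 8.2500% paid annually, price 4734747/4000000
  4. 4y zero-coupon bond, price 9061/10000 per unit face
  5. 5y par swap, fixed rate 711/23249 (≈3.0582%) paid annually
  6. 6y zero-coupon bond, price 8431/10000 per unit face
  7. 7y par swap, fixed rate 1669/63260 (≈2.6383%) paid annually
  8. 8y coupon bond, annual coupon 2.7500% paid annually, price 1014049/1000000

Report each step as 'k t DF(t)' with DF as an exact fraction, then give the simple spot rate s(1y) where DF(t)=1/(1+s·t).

step 1 [1y] zero: DF = P = 2471/2500 ≈ 0.988400
step 2 [2y] bond c/1=9/400: DF=(3982227/4000000 − 9/400·(0.988400))/(1+9/400) = 9519/10000 ≈ 0.951900
step 3 [3y] bond c/1=33/400: DF=(4734747/4000000 − 33/400·(0.988400+0.951900))/(1+33/400) = 591/625 ≈ 0.945600
step 4 [4y] zero: DF = P = 9061/10000 ≈ 0.906100
step 5 [5y] swap r/1=711/23249: DF=(1 − 711/23249·(0.988400+0.951900+0.945600+0.906100))/(1+711/23249) = 4289/5000 ≈ 0.857800
step 6 [6y] zero: DF = P = 8431/10000 ≈ 0.843100
step 7 [7y] swap r/1=1669/63260: DF=(1 − 1669/63260·(0.988400+0.951900+0.945600+0.906100+0.857800+0.843100))/(1+1669/63260) = 8331/10000 ≈ 0.833100
step 8 [8y] bond c/1=11/400: DF=(1014049/1000000 − 11/400·(0.988400+0.951900+0.945600+0.906100+0.857800+0.843100+0.833100))/(1+11/400) = 511/625 ≈ 0.817600

1 1 2471/2500
2 2 9519/10000
3 3 591/625
4 4 9061/10000
5 5 4289/5000
6 6 8431/10000
7 7 8331/10000
8 8 511/625
s(1y) = (1/(2471/2500) − 1)/(1) = 29/2471 ≈ 1.1736%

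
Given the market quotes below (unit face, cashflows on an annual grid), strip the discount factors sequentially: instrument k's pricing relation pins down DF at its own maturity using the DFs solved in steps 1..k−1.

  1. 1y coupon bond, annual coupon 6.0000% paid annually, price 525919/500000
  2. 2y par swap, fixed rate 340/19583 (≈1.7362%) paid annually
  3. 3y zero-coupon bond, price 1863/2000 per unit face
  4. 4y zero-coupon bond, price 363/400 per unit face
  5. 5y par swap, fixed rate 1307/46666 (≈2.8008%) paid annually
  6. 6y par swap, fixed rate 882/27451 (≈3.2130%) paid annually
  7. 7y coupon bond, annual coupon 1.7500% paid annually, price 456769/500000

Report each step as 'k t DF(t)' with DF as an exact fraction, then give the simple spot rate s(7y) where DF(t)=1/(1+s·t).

1 1 9923/10000
2 2 483/500
3 3 1863/2000
4 4 363/400
5 5 8693/10000
6 6 2059/2500
7 7 4017/5000
s(7y) = (1/(4017/5000) − 1)/(7) = 983/28119 ≈ 3.4959%

step 1 [1y] bond c/1=3/50: DF=(525919/500000 − 3/50·(0))/(1+3/50) = 9923/10000 ≈ 0.992300
step 2 [2y] swap r/1=340/19583: DF=(1 − 340/19583·(0.992300))/(1+340/19583) = 483/500 ≈ 0.966000
step 3 [3y] zero: DF = P = 1863/2000 ≈ 0.931500
step 4 [4y] zero: DF = P = 363/400 ≈ 0.907500
step 5 [5y] swap r/1=1307/46666: DF=(1 − 1307/46666·(0.992300+0.966000+0.931500+0.907500))/(1+1307/46666) = 8693/10000 ≈ 0.869300
step 6 [6y] swap r/1=882/27451: DF=(1 − 882/27451·(0.992300+0.966000+0.931500+0.907500+0.869300))/(1+882/27451) = 2059/2500 ≈ 0.823600
step 7 [7y] bond c/1=7/400: DF=(456769/500000 − 7/400·(0.992300+0.966000+0.931500+0.907500+0.869300+0.823600))/(1+7/400) = 4017/5000 ≈ 0.803400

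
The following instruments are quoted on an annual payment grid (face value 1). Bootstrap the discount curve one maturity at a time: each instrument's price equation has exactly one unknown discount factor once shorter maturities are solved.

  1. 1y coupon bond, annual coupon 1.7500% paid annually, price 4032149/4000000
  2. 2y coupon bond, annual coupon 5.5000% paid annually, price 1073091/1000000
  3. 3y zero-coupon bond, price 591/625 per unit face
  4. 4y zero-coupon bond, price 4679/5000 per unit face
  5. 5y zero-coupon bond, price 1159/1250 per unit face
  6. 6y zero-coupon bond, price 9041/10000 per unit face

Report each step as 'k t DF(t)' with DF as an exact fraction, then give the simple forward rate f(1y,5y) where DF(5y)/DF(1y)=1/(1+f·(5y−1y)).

step 1 [1y] bond c/1=7/400: DF=(4032149/4000000 − 7/400·(0))/(1+7/400) = 9907/10000 ≈ 0.990700
step 2 [2y] bond c/1=11/200: DF=(1073091/1000000 − 11/200·(0.990700))/(1+11/200) = 1931/2000 ≈ 0.965500
step 3 [3y] zero: DF = P = 591/625 ≈ 0.945600
step 4 [4y] zero: DF = P = 4679/5000 ≈ 0.935800
step 5 [5y] zero: DF = P = 1159/1250 ≈ 0.927200
step 6 [6y] zero: DF = P = 9041/10000 ≈ 0.904100

1 1 9907/10000
2 2 1931/2000
3 3 591/625
4 4 4679/5000
5 5 1159/1250
6 6 9041/10000
f(1y,5y) = ((9907/10000)/(1159/1250) − 1)/(4) = 635/37088 ≈ 1.7121%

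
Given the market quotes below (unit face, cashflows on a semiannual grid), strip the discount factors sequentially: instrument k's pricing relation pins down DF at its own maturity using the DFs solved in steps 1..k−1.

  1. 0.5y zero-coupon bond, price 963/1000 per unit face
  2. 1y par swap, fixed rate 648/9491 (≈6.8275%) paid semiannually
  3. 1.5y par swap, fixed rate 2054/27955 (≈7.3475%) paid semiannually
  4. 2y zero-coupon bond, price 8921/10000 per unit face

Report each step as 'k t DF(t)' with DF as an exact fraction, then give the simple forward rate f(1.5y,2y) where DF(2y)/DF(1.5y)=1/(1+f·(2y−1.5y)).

1 1/2 963/1000
2 1 1169/1250
3 3/2 8973/10000
4 2 8921/10000
f(1.5y,2y) = ((8973/10000)/(8921/10000) − 1)/(1/2) = 104/8921 ≈ 1.1658%

step 1 [0.5y] zero: DF = P = 963/1000 ≈ 0.963000
step 2 [1y] swap r/2=324/9491: DF=(1 − 324/9491·(0.963000))/(1+324/9491) = 1169/1250 ≈ 0.935200
step 3 [1.5y] swap r/2=1027/27955: DF=(1 − 1027/27955·(0.963000+0.935200))/(1+1027/27955) = 8973/10000 ≈ 0.897300
step 4 [2y] zero: DF = P = 8921/10000 ≈ 0.892100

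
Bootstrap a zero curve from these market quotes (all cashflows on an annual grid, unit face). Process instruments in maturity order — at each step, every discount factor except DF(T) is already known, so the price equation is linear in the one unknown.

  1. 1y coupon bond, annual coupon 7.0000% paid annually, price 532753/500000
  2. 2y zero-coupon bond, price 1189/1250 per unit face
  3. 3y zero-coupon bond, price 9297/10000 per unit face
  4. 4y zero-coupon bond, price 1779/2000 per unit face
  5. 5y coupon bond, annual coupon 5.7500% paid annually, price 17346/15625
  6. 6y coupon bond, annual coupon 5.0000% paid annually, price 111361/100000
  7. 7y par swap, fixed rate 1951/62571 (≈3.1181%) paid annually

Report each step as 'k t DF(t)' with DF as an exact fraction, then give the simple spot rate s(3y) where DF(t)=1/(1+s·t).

step 1 [1y] bond c/1=7/100: DF=(532753/500000 − 7/100·(0))/(1+7/100) = 4979/5000 ≈ 0.995800
step 2 [2y] zero: DF = P = 1189/1250 ≈ 0.951200
step 3 [3y] zero: DF = P = 9297/10000 ≈ 0.929700
step 4 [4y] zero: DF = P = 1779/2000 ≈ 0.889500
step 5 [5y] bond c/1=23/400: DF=(17346/15625 − 23/400·(0.995800+0.951200+0.929700+0.889500))/(1+23/400) = 169/200 ≈ 0.845000
step 6 [6y] bond c/1=1/20: DF=(111361/100000 − 1/20·(0.995800+0.951200+0.929700+0.889500+0.845000))/(1+1/20) = 841/1000 ≈ 0.841000
step 7 [7y] swap r/1=1951/62571: DF=(1 − 1951/62571·(0.995800+0.951200+0.929700+0.889500+0.845000+0.841000))/(1+1951/62571) = 8049/10000 ≈ 0.804900

1 1 4979/5000
2 2 1189/1250
3 3 9297/10000
4 4 1779/2000
5 5 169/200
6 6 841/1000
7 7 8049/10000
s(3y) = (1/(9297/10000) − 1)/(3) = 703/27891 ≈ 2.5205%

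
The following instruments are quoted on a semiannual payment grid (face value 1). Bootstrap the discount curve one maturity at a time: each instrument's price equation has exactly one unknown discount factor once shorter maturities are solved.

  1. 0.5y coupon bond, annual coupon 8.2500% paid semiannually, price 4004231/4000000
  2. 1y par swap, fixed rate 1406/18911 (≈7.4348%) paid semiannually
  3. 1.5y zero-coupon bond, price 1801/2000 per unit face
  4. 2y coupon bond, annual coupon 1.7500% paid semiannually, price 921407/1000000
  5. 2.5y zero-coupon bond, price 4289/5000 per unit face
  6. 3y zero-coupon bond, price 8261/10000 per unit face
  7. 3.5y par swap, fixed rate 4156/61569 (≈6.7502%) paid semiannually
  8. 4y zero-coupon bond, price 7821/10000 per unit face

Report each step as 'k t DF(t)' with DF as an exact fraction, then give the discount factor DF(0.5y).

step 1 [0.5y] bond c/2=33/800: DF=(4004231/4000000 − 33/800·(0))/(1+33/800) = 4807/5000 ≈ 0.961400
step 2 [1y] swap r/2=703/18911: DF=(1 − 703/18911·(0.961400))/(1+703/18911) = 9297/10000 ≈ 0.929700
step 3 [1.5y] zero: DF = P = 1801/2000 ≈ 0.900500
step 4 [2y] bond c/2=7/800: DF=(921407/1000000 − 7/800·(0.961400+0.929700+0.900500))/(1+7/800) = 2223/2500 ≈ 0.889200
step 5 [2.5y] zero: DF = P = 4289/5000 ≈ 0.857800
step 6 [3y] zero: DF = P = 8261/10000 ≈ 0.826100
step 7 [3.5y] swap r/2=2078/61569: DF=(1 − 2078/61569·(0.961400+0.929700+0.900500+0.889200+0.857800+0.826100))/(1+2078/61569) = 3961/5000 ≈ 0.792200
step 8 [4y] zero: DF = P = 7821/10000 ≈ 0.782100

1 1/2 4807/5000
2 1 9297/10000
3 3/2 1801/2000
4 2 2223/2500
5 5/2 4289/5000
6 3 8261/10000
7 7/2 3961/5000
8 4 7821/10000
DF(0.5y) = 4807/5000 ≈ 0.961400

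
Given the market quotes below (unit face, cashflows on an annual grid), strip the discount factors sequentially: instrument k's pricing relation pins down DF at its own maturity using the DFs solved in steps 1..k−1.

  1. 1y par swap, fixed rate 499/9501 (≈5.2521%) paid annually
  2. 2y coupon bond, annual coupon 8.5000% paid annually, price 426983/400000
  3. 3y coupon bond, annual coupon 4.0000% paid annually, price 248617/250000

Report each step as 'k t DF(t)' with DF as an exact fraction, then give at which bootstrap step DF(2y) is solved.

step 1 [1y] swap r/1=499/9501: DF=(1 − 499/9501·(0))/(1+499/9501) = 9501/10000 ≈ 0.950100
step 2 [2y] bond c/1=17/200: DF=(426983/400000 − 17/200·(0.950100))/(1+17/200) = 4547/5000 ≈ 0.909400
step 3 [3y] bond c/1=1/25: DF=(248617/250000 − 1/25·(0.950100+0.909400))/(1+1/25) = 8847/10000 ≈ 0.884700

1 1 9501/10000
2 2 4547/5000
3 3 8847/10000
DF(2y) is solved at step 2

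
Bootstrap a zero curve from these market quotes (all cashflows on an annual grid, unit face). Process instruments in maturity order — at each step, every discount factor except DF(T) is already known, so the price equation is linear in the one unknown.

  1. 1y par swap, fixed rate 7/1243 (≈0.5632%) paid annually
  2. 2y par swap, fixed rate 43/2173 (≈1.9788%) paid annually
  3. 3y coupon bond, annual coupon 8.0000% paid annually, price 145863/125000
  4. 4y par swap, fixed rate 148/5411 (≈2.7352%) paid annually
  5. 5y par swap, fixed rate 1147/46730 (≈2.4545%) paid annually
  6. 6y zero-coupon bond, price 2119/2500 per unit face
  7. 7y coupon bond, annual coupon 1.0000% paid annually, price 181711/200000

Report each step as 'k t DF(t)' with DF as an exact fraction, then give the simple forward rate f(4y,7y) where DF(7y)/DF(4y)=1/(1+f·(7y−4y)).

1 1 1243/1250
2 2 9613/10000
3 3 2339/2500
4 4 2241/2500
5 5 8853/10000
6 6 2119/2500
7 7 8449/10000
f(4y,7y) = ((2241/2500)/(8449/10000) − 1)/(3) = 515/25347 ≈ 2.0318%

step 1 [1y] swap r/1=7/1243: DF=(1 − 7/1243·(0))/(1+7/1243) = 1243/1250 ≈ 0.994400
step 2 [2y] swap r/1=43/2173: DF=(1 − 43/2173·(0.994400))/(1+43/2173) = 9613/10000 ≈ 0.961300
step 3 [3y] bond c/1=2/25: DF=(145863/125000 − 2/25·(0.994400+0.961300))/(1+2/25) = 2339/2500 ≈ 0.935600
step 4 [4y] swap r/1=148/5411: DF=(1 − 148/5411·(0.994400+0.961300+0.935600))/(1+148/5411) = 2241/2500 ≈ 0.896400
step 5 [5y] swap r/1=1147/46730: DF=(1 − 1147/46730·(0.994400+0.961300+0.935600+0.896400))/(1+1147/46730) = 8853/10000 ≈ 0.885300
step 6 [6y] zero: DF = P = 2119/2500 ≈ 0.847600
step 7 [7y] bond c/1=1/100: DF=(181711/200000 − 1/100·(0.994400+0.961300+0.935600+0.896400+0.885300+0.847600))/(1+1/100) = 8449/10000 ≈ 0.844900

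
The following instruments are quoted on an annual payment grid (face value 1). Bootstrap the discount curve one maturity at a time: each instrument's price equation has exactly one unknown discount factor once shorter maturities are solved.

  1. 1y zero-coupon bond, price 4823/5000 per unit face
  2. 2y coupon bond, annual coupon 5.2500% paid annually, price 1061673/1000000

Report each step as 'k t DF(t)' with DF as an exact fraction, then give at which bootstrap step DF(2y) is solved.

1 1 4823/5000
2 2 4803/5000
DF(2y) is solved at step 2

step 1 [1y] zero: DF = P = 4823/5000 ≈ 0.964600
step 2 [2y] bond c/1=21/400: DF=(1061673/1000000 − 21/400·(0.964600))/(1+21/400) = 4803/5000 ≈ 0.960600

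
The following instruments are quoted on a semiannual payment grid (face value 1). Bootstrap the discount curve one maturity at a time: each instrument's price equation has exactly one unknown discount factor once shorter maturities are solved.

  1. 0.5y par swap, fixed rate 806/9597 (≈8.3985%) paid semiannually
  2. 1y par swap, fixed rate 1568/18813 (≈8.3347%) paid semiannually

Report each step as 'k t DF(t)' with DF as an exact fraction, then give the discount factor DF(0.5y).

step 1 [0.5y] swap r/2=403/9597: DF=(1 − 403/9597·(0))/(1+403/9597) = 9597/10000 ≈ 0.959700
step 2 [1y] swap r/2=784/18813: DF=(1 − 784/18813·(0.959700))/(1+784/18813) = 576/625 ≈ 0.921600

1 1/2 9597/10000
2 1 576/625
DF(0.5y) = 9597/10000 ≈ 0.959700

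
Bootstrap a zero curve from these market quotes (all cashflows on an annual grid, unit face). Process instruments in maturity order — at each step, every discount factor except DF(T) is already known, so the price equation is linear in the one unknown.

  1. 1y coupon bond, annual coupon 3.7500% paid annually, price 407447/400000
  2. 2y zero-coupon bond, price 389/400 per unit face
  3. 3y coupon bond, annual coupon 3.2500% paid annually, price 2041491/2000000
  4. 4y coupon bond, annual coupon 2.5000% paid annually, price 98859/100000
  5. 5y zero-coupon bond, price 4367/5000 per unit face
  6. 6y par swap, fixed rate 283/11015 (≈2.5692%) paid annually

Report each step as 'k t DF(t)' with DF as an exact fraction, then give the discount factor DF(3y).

step 1 [1y] bond c/1=3/80: DF=(407447/400000 − 3/80·(0))/(1+3/80) = 4909/5000 ≈ 0.981800
step 2 [2y] zero: DF = P = 389/400 ≈ 0.972500
step 3 [3y] bond c/1=13/400: DF=(2041491/2000000 − 13/400·(0.981800+0.972500))/(1+13/400) = 9271/10000 ≈ 0.927100
step 4 [4y] bond c/1=1/40: DF=(98859/100000 − 1/40·(0.981800+0.972500+0.927100))/(1+1/40) = 4471/5000 ≈ 0.894200
step 5 [5y] zero: DF = P = 4367/5000 ≈ 0.873400
step 6 [6y] swap r/1=283/11015: DF=(1 − 283/11015·(0.981800+0.972500+0.927100+0.894200+0.873400))/(1+283/11015) = 1717/2000 ≈ 0.858500

1 1 4909/5000
2 2 389/400
3 3 9271/10000
4 4 4471/5000
5 5 4367/5000
6 6 1717/2000
DF(3y) = 9271/10000 ≈ 0.927100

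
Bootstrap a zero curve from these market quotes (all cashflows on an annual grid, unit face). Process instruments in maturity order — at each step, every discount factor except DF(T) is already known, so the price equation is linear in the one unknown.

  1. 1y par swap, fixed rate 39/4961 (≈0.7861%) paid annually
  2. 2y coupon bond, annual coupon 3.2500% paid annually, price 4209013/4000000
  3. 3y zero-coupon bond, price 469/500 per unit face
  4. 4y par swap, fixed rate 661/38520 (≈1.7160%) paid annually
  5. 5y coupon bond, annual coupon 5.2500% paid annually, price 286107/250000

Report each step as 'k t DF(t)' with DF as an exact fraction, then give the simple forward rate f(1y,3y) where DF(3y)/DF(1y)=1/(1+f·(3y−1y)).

1 1 4961/5000
2 2 9879/10000
3 3 469/500
4 4 9339/10000
5 5 1119/1250
f(1y,3y) = ((4961/5000)/(469/500) − 1)/(2) = 271/9380 ≈ 2.8891%

step 1 [1y] swap r/1=39/4961: DF=(1 − 39/4961·(0))/(1+39/4961) = 4961/5000 ≈ 0.992200
step 2 [2y] bond c/1=13/400: DF=(4209013/4000000 − 13/400·(0.992200))/(1+13/400) = 9879/10000 ≈ 0.987900
step 3 [3y] zero: DF = P = 469/500 ≈ 0.938000
step 4 [4y] swap r/1=661/38520: DF=(1 − 661/38520·(0.992200+0.987900+0.938000))/(1+661/38520) = 9339/10000 ≈ 0.933900
step 5 [5y] bond c/1=21/400: DF=(286107/250000 − 21/400·(0.992200+0.987900+0.938000+0.933900))/(1+21/400) = 1119/1250 ≈ 0.895200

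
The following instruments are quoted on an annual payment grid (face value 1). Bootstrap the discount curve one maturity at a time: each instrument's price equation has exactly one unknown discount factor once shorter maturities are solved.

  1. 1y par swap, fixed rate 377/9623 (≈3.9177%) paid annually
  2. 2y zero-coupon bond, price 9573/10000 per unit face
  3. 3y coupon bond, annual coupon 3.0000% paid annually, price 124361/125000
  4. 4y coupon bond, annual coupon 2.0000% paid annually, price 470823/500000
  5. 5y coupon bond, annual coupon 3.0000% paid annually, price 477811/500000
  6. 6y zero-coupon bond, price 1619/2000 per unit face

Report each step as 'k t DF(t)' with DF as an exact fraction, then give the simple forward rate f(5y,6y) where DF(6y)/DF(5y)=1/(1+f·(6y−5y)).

1 1 9623/10000
2 2 9573/10000
3 3 91/100
4 4 8677/10000
5 5 8201/10000
6 6 1619/2000
f(5y,6y) = ((8201/10000)/(1619/2000) − 1)/(1) = 106/8095 ≈ 1.3095%

step 1 [1y] swap r/1=377/9623: DF=(1 − 377/9623·(0))/(1+377/9623) = 9623/10000 ≈ 0.962300
step 2 [2y] zero: DF = P = 9573/10000 ≈ 0.957300
step 3 [3y] bond c/1=3/100: DF=(124361/125000 − 3/100·(0.962300+0.957300))/(1+3/100) = 91/100 ≈ 0.910000
step 4 [4y] bond c/1=1/50: DF=(470823/500000 − 1/50·(0.962300+0.957300+0.910000))/(1+1/50) = 8677/10000 ≈ 0.867700
step 5 [5y] bond c/1=3/100: DF=(477811/500000 − 3/100·(0.962300+0.957300+0.910000+0.867700))/(1+3/100) = 8201/10000 ≈ 0.820100
step 6 [6y] zero: DF = P = 1619/2000 ≈ 0.809500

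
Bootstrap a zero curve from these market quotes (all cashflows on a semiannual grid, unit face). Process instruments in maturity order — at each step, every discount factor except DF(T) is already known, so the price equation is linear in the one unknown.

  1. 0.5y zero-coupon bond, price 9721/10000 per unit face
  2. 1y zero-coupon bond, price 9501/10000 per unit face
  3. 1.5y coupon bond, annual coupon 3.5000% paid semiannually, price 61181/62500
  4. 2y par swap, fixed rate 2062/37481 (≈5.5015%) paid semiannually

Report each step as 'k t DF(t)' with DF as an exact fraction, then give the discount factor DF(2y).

step 1 [0.5y] zero: DF = P = 9721/10000 ≈ 0.972100
step 2 [1y] zero: DF = P = 9501/10000 ≈ 0.950100
step 3 [1.5y] bond c/2=7/400: DF=(61181/62500 − 7/400·(0.972100+0.950100))/(1+7/400) = 929/1000 ≈ 0.929000
step 4 [2y] swap r/2=1031/37481: DF=(1 − 1031/37481·(0.972100+0.950100+0.929000))/(1+1031/37481) = 8969/10000 ≈ 0.896900

1 1/2 9721/10000
2 1 9501/10000
3 3/2 929/1000
4 2 8969/10000
DF(2y) = 8969/10000 ≈ 0.896900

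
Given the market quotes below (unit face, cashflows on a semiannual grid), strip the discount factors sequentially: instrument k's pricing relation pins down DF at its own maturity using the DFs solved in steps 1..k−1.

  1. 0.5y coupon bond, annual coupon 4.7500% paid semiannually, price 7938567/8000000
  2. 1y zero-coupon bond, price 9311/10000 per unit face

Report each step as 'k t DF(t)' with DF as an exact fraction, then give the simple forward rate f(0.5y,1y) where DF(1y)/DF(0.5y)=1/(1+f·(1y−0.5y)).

step 1 [0.5y] bond c/2=19/800: DF=(7938567/8000000 − 19/800·(0))/(1+19/800) = 9693/10000 ≈ 0.969300
step 2 [1y] zero: DF = P = 9311/10000 ≈ 0.931100

1 1/2 9693/10000
2 1 9311/10000
f(0.5y,1y) = ((9693/10000)/(9311/10000) − 1)/(1/2) = 764/9311 ≈ 8.2053%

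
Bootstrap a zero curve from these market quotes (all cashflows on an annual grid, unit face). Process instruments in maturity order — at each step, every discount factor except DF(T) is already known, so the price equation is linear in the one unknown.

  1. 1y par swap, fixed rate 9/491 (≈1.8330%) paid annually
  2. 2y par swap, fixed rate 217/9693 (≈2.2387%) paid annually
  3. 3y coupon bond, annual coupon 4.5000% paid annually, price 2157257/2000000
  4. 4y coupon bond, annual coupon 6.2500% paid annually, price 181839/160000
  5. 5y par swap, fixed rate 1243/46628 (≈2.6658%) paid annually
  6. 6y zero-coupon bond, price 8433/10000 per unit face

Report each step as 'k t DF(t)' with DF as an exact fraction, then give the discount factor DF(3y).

1 1 491/500
2 2 4783/5000
3 3 9487/10000
4 4 4499/5000
5 5 8757/10000
6 6 8433/10000
DF(3y) = 9487/10000 ≈ 0.948700

step 1 [1y] swap r/1=9/491: DF=(1 − 9/491·(0))/(1+9/491) = 491/500 ≈ 0.982000
step 2 [2y] swap r/1=217/9693: DF=(1 − 217/9693·(0.982000))/(1+217/9693) = 4783/5000 ≈ 0.956600
step 3 [3y] bond c/1=9/200: DF=(2157257/2000000 − 9/200·(0.982000+0.956600))/(1+9/200) = 9487/10000 ≈ 0.948700
step 4 [4y] bond c/1=1/16: DF=(181839/160000 − 1/16·(0.982000+0.956600+0.948700))/(1+1/16) = 4499/5000 ≈ 0.899800
step 5 [5y] swap r/1=1243/46628: DF=(1 − 1243/46628·(0.982000+0.956600+0.948700+0.899800))/(1+1243/46628) = 8757/10000 ≈ 0.875700
step 6 [6y] zero: DF = P = 8433/10000 ≈ 0.843300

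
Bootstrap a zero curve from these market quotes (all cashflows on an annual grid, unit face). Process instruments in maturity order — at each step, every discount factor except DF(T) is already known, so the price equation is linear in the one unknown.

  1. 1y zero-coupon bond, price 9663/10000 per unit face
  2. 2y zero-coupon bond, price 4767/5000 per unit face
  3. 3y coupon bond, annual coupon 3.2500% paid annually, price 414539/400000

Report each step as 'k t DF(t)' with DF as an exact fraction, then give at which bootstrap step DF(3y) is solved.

1 1 9663/10000
2 2 4767/5000
3 3 9433/10000
DF(3y) is solved at step 3

step 1 [1y] zero: DF = P = 9663/10000 ≈ 0.966300
step 2 [2y] zero: DF = P = 4767/5000 ≈ 0.953400
step 3 [3y] bond c/1=13/400: DF=(414539/400000 − 13/400·(0.966300+0.953400))/(1+13/400) = 9433/10000 ≈ 0.943300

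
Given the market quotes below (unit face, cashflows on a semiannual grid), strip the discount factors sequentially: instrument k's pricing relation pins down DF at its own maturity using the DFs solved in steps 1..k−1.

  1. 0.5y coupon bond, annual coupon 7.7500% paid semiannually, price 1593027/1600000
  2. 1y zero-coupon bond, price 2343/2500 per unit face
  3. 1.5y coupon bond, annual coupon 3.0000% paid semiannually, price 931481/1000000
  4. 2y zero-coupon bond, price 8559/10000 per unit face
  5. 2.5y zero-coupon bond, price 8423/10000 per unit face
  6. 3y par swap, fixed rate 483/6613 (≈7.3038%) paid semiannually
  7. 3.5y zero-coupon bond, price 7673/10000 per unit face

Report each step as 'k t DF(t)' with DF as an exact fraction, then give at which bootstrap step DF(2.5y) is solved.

step 1 [0.5y] bond c/2=31/800: DF=(1593027/1600000 − 31/800·(0))/(1+31/800) = 1917/2000 ≈ 0.958500
step 2 [1y] zero: DF = P = 2343/2500 ≈ 0.937200
step 3 [1.5y] bond c/2=3/200: DF=(931481/1000000 − 3/200·(0.958500+0.937200))/(1+3/200) = 8897/10000 ≈ 0.889700
step 4 [2y] zero: DF = P = 8559/10000 ≈ 0.855900
step 5 [2.5y] zero: DF = P = 8423/10000 ≈ 0.842300
step 6 [3y] swap r/2=483/13226: DF=(1 − 483/13226·(0.958500+0.937200+0.889700+0.855900+0.842300))/(1+483/13226) = 2017/2500 ≈ 0.806800
step 7 [3.5y] zero: DF = P = 7673/10000 ≈ 0.767300

1 1/2 1917/2000
2 1 2343/2500
3 3/2 8897/10000
4 2 8559/10000
5 5/2 8423/10000
6 3 2017/2500
7 7/2 7673/10000
DF(2.5y) is solved at step 5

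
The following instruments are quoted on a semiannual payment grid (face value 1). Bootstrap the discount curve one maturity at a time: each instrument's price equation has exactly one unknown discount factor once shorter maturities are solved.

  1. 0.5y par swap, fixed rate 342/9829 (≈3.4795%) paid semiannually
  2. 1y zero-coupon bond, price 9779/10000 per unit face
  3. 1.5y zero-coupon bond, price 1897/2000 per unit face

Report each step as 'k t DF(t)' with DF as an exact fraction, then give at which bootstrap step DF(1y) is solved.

1 1/2 9829/10000
2 1 9779/10000
3 3/2 1897/2000
DF(1y) is solved at step 2

step 1 [0.5y] swap r/2=171/9829: DF=(1 − 171/9829·(0))/(1+171/9829) = 9829/10000 ≈ 0.982900
step 2 [1y] zero: DF = P = 9779/10000 ≈ 0.977900
step 3 [1.5y] zero: DF = P = 1897/2000 ≈ 0.948500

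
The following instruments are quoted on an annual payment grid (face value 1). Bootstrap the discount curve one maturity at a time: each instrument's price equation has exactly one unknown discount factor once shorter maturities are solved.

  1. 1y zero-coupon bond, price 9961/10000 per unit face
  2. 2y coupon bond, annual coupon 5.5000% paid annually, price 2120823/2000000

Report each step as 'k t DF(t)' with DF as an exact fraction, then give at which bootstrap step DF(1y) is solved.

step 1 [1y] zero: DF = P = 9961/10000 ≈ 0.996100
step 2 [2y] bond c/1=11/200: DF=(2120823/2000000 − 11/200·(0.996100))/(1+11/200) = 2383/2500 ≈ 0.953200

1 1 9961/10000
2 2 2383/2500
DF(1y) is solved at step 1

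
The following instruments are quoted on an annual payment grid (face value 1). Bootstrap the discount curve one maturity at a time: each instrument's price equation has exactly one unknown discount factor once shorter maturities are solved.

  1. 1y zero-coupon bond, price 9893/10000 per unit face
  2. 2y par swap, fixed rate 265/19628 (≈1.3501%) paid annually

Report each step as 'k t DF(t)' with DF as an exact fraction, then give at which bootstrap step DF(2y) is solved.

step 1 [1y] zero: DF = P = 9893/10000 ≈ 0.989300
step 2 [2y] swap r/1=265/19628: DF=(1 − 265/19628·(0.989300))/(1+265/19628) = 1947/2000 ≈ 0.973500

1 1 9893/10000
2 2 1947/2000
DF(2y) is solved at step 2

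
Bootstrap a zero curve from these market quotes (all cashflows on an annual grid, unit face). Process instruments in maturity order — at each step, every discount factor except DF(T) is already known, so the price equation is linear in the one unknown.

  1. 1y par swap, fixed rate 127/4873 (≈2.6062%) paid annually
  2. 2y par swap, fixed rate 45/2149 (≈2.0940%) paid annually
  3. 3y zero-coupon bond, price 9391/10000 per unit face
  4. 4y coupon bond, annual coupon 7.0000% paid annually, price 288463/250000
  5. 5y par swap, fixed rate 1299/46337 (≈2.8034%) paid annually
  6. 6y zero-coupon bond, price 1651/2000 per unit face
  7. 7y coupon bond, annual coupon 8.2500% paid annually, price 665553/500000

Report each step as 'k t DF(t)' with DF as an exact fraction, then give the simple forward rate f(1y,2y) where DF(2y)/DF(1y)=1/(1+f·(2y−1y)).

step 1 [1y] swap r/1=127/4873: DF=(1 − 127/4873·(0))/(1+127/4873) = 4873/5000 ≈ 0.974600
step 2 [2y] swap r/1=45/2149: DF=(1 − 45/2149·(0.974600))/(1+45/2149) = 1919/2000 ≈ 0.959500
step 3 [3y] zero: DF = P = 9391/10000 ≈ 0.939100
step 4 [4y] bond c/1=7/100: DF=(288463/250000 − 7/100·(0.974600+0.959500+0.939100))/(1+7/100) = 1113/1250 ≈ 0.890400
step 5 [5y] swap r/1=1299/46337: DF=(1 − 1299/46337·(0.974600+0.959500+0.939100+0.890400))/(1+1299/46337) = 8701/10000 ≈ 0.870100
step 6 [6y] zero: DF = P = 1651/2000 ≈ 0.825500
step 7 [7y] bond c/1=33/400: DF=(665553/500000 − 33/400·(0.974600+0.959500+0.939100+0.890400+0.870100+0.825500))/(1+33/400) = 1017/1250 ≈ 0.813600

1 1 4873/5000
2 2 1919/2000
3 3 9391/10000
4 4 1113/1250
5 5 8701/10000
6 6 1651/2000
7 7 1017/1250
f(1y,2y) = ((4873/5000)/(1919/2000) − 1)/(1) = 151/9595 ≈ 1.5737%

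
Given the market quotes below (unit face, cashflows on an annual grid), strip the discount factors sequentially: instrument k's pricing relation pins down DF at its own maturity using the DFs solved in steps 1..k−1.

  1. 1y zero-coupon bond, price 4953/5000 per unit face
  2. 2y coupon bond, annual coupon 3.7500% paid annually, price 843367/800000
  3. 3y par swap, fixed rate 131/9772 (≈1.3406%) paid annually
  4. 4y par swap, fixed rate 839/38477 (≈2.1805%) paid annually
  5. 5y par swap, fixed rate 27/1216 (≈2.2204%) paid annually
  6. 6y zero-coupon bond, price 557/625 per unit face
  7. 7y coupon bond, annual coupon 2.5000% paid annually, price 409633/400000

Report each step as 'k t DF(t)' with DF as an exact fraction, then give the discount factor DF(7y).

1 1 4953/5000
2 2 9803/10000
3 3 9607/10000
4 4 9161/10000
5 5 8947/10000
6 6 557/625
7 7 8617/10000
DF(7y) = 8617/10000 ≈ 0.861700

step 1 [1y] zero: DF = P = 4953/5000 ≈ 0.990600
step 2 [2y] bond c/1=3/80: DF=(843367/800000 − 3/80·(0.990600))/(1+3/80) = 9803/10000 ≈ 0.980300
step 3 [3y] swap r/1=131/9772: DF=(1 − 131/9772·(0.990600+0.980300))/(1+131/9772) = 9607/10000 ≈ 0.960700
step 4 [4y] swap r/1=839/38477: DF=(1 − 839/38477·(0.990600+0.980300+0.960700))/(1+839/38477) = 9161/10000 ≈ 0.916100
step 5 [5y] swap r/1=27/1216: DF=(1 − 27/1216·(0.990600+0.980300+0.960700+0.916100))/(1+27/1216) = 8947/10000 ≈ 0.894700
step 6 [6y] zero: DF = P = 557/625 ≈ 0.891200
step 7 [7y] bond c/1=1/40: DF=(409633/400000 − 1/40·(0.990600+0.980300+0.960700+0.916100+0.894700+0.891200))/(1+1/40) = 8617/10000 ≈ 0.861700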